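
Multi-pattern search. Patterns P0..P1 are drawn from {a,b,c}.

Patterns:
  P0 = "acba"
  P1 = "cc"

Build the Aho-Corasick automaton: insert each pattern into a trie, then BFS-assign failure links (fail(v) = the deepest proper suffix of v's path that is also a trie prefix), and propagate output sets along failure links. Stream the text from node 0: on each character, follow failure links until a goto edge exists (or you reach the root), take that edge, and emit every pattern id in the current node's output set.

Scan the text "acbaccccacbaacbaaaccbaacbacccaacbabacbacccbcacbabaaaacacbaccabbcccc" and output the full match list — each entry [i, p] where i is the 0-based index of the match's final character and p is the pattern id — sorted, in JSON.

Build automaton:
Trie (insert patterns):
  n0 'ε': a→1 c→5
  n1 'a': c→2
  n2 'ac': b→3
  n3 'acb': a→4
  n4 'acba': ·  [P0 ends]
  n5 'c': c→6
  n6 'cc': ·  [P1 ends]

BFS fail/out derivation:
  fail(1) 'a': from fail(0)=0 chase 'a': 0 ⇒ 0;  out=∅∪out(0)=∅
  fail(5) 'c': from fail(0)=0 chase 'c': 0 ⇒ 0;  out=∅∪out(0)=∅
  fail(2) 'ac': from fail(1)=0 chase 'c': 0 ⇒ 5;  out=∅∪out(5)=∅
  fail(6) 'cc': from fail(5)=0 chase 'c': 0 ⇒ 5;  out={1}∪out(5)={1}
  fail(3) 'acb': from fail(2)=5 chase 'b': 5→0 ⇒ 0;  out=∅∪out(0)=∅
  fail(4) 'acba': from fail(3)=0 chase 'a': 0 ⇒ 1;  out={0}∪out(1)={0}

Run:
pos 0 'a': at 1
pos 1 'c': at 2
pos 2 'b': at 3
pos 3 'a': at 4  → match P0@[0:3]
pos 4 'c': at 2 ·f
pos 5 'c': at 6 ·f  → match P1@[4:5]
pos 6 'c': at 6 ·f  → match P1@[5:6]
pos 7 'c': at 6 ·f  → match P1@[6:7]
pos 8 'a': at 1 ·f
pos 9 'c': at 2
pos 10 'b': at 3
pos 11 'a': at 4  → match P0@[8:11]
pos 12 'a': at 1 ·f
pos 13 'c': at 2
pos 14 'b': at 3
pos 15 'a': at 4  → match P0@[12:15]
pos 16 'a': at 1 ·f
pos 17 'a': at 1 ·f
pos 18 'c': at 2
pos 19 'c': at 6 ·f  → match P1@[18:19]
pos 20 'b': at 0 ·f
pos 21 'a': at 1
pos 22 'a': at 1 ·f
pos 23 'c': at 2
pos 24 'b': at 3
pos 25 'a': at 4  → match P0@[22:25]
pos 26 'c': at 2 ·f
pos 27 'c': at 6 ·f  → match P1@[26:27]
pos 28 'c': at 6 ·f  → match P1@[27:28]
pos 29 'a': at 1 ·f
pos 30 'a': at 1 ·f
pos 31 'c': at 2
pos 32 'b': at 3
pos 33 'a': at 4  → match P0@[30:33]
pos 34 'b': at 0 ·f
pos 35 'a': at 1
pos 36 'c': at 2
pos 37 'b': at 3
pos 38 'a': at 4  → match P0@[35:38]
pos 39 'c': at 2 ·f
pos 40 'c': at 6 ·f  → match P1@[39:40]
pos 41 'c': at 6 ·f  → match P1@[40:41]
pos 42 'b': at 0 ·f
pos 43 'c': at 5
pos 44 'a': at 1 ·f
pos 45 'c': at 2
pos 46 'b': at 3
pos 47 'a': at 4  → match P0@[44:47]
pos 48 'b': at 0 ·f
pos 49 'a': at 1
pos 50 'a': at 1 ·f
pos 51 'a': at 1 ·f
pos 52 'a': at 1 ·f
pos 53 'c': at 2
pos 54 'a': at 1 ·f
pos 55 'c': at 2
pos 56 'b': at 3
pos 57 'a': at 4  → match P0@[54:57]
pos 58 'c': at 2 ·f
pos 59 'c': at 6 ·f  → match P1@[58:59]
pos 60 'a': at 1 ·f
pos 61 'b': at 0 ·f
pos 62 'b': at 0
pos 63 'c': at 5
pos 64 'c': at 6  → match P1@[63:64]
pos 65 'c': at 6 ·f  → match P1@[64:65]
pos 66 'c': at 6 ·f  → match P1@[65:66]

Result: [[3,0],[5,1],[6,1],[7,1],[11,0],[15,0],[19,1],[25,0],[27,1],[28,1],[33,0],[38,0],[40,1],[41,1],[47,0],[57,0],[59,1],[64,1],[65,1],[66,1]]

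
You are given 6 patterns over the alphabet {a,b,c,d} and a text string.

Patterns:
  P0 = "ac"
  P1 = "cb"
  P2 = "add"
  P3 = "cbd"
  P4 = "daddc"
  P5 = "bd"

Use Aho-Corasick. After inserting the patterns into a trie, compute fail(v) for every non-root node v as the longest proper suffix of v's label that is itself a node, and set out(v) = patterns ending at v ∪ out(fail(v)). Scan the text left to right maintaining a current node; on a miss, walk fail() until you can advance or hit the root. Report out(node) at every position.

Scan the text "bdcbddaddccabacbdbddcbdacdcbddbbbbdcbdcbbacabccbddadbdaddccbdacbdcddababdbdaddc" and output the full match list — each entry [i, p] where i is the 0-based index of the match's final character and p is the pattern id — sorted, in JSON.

Build:
Trie (insert patterns):
  n0 'ε': a→1 b→13 c→3 d→8
  n1 'a': c→2 d→5
  n2 'ac': ·  ←P0
  n3 'c': b→4
  n4 'cb': d→7  ←P1
  n5 'ad': d→6
  n6 'add': ·  ←P2
  n7 'cbd': ·  ←P3
  n8 'd': a→9
  n9 'da': d→10
  n10 'dad': d→11
  n11 'dadd': c→12
  n12 'daddc': ·  ←P4
  n13 'b': d→14
  n14 'bd': ·  ←P5

Failure links (BFS by depth):
  n1('a'): parent n0 fail=0; on 'a' 0 → fail=0;  out ∅∪∅=∅
  n3('c'): parent n0 fail=0; on 'c' 0 → fail=0;  out ∅∪∅=∅
  n8('d'): parent n0 fail=0; on 'd' 0 → fail=0;  out ∅∪∅=∅
  n13('b'): parent n0 fail=0; on 'b' 0 → fail=0;  out ∅∪∅=∅
  n2('ac'): parent n1 fail=0; on 'c' 0 → fail=3;  out {0}∪∅={0}
  n4('cb'): parent n3 fail=0; on 'b' 0 → fail=13;  out {1}∪∅={1}
  n5('ad'): parent n1 fail=0; on 'd' 0 → fail=8;  out ∅∪∅=∅
  n9('da'): parent n8 fail=0; on 'a' 0 → fail=1;  out ∅∪∅=∅
  n14('bd'): parent n13 fail=0; on 'd' 0 → fail=8;  out {5}∪∅={5}
  n6('add'): parent n5 fail=8; on 'd' 8→0 → fail=8;  out {2}∪∅={2}
  n7('cbd'): parent n4 fail=13; on 'd' 13 → fail=14;  out {3}∪{5}={3,5}
  n10('dad'): parent n9 fail=1; on 'd' 1 → fail=5;  out ∅∪∅=∅
  n11('dadd'): parent n10 fail=5; on 'd' 5 → fail=6;  out ∅∪{2}={2}
  n12('daddc'): parent n11 fail=6; on 'c' 6→8→0 → fail=3;  out {4}∪∅={4}

Run:
i=0 'b': node 0→13
i=1 'd': node 13→14  emit P5@[0:1]
i=2 'c': node 14→3 (via fail)
i=3 'b': node 3→4  emit P1@[2:3]
i=4 'd': node 4→7  emit P3@[2:4],P5@[3:4]
i=5 'd': node 7→8 (via fail)
i=6 'a': node 8→9
i=7 'd': node 9→10
i=8 'd': node 10→11  emit P2@[6:8]
i=9 'c': node 11→12  emit P4@[5:9]
i=10 'c': node 12→3 (via fail)
i=11 'a': node 3→1 (via fail)
i=12 'b': node 1→13 (via fail)
i=13 'a': node 13→1 (via fail)
i=14 'c': node 1→2  emit P0@[13:14]
i=15 'b': node 2→4 (via fail)  emit P1@[14:15]
i=16 'd': node 4→7  emit P3@[14:16],P5@[15:16]
i=17 'b': node 7→13 (via fail)
i=18 'd': node 13→14  emit P5@[17:18]
i=19 'd': node 14→8 (via fail)
i=20 'c': node 8→3 (via fail)
i=21 'b': node 3→4  emit P1@[20:21]
i=22 'd': node 4→7  emit P3@[20:22],P5@[21:22]
i=23 'a': node 7→9 (via fail)
i=24 'c': node 9→2 (via fail)  emit P0@[23:24]
i=25 'd': node 2→8 (via fail)
i=26 'c': node 8→3 (via fail)
i=27 'b': node 3→4  emit P1@[26:27]
i=28 'd': node 4→7  emit P3@[26:28],P5@[27:28]
i=29 'd': node 7→8 (via fail)
i=30 'b': node 8→13 (via fail)
i=31 'b': node 13→13 (via fail)
i=32 'b': node 13→13 (via fail)
i=33 'b': node 13→13 (via fail)
i=34 'd': node 13→14  emit P5@[33:34]
i=35 'c': node 14→3 (via fail)
i=36 'b': node 3→4  emit P1@[35:36]
i=37 'd': node 4→7  emit P3@[35:37],P5@[36:37]
i=38 'c': node 7→3 (via fail)
i=39 'b': node 3→4  emit P1@[38:39]
i=40 'b': node 4→13 (via fail)
i=41 'a': node 13→1 (via fail)
i=42 'c': node 1→2  emit P0@[41:42]
i=43 'a': node 2→1 (via fail)
i=44 'b': node 1→13 (via fail)
i=45 'c': node 13→3 (via fail)
i=46 'c': node 3→3 (via fail)
i=47 'b': node 3→4  emit P1@[46:47]
i=48 'd': node 4→7  emit P3@[46:48],P5@[47:48]
i=49 'd': node 7→8 (via fail)
i=50 'a': node 8→9
i=51 'd': node 9→10
i=52 'b': node 10→13 (via fail)
i=53 'd': node 13→14  emit P5@[52:53]
i=54 'a': node 14→9 (via fail)
i=55 'd': node 9→10
i=56 'd': node 10→11  emit P2@[54:56]
i=57 'c': node 11→12  emit P4@[53:57]
i=58 'c': node 12→3 (via fail)
i=59 'b': node 3→4  emit P1@[58:59]
i=60 'd': node 4→7  emit P3@[58:60],P5@[59:60]
i=61 'a': node 7→9 (via fail)
i=62 'c': node 9→2 (via fail)  emit P0@[61:62]
i=63 'b': node 2→4 (via fail)  emit P1@[62:63]
i=64 'd': node 4→7  emit P3@[62:64],P5@[63:64]
i=65 'c': node 7→3 (via fail)
i=66 'd': node 3→8 (via fail)
i=67 'd': node 8→8 (via fail)
i=68 'a': node 8→9
i=69 'b': node 9→13 (via fail)
i=70 'a': node 13→1 (via fail)
i=71 'b': node 1→13 (via fail)
i=72 'd': node 13→14  emit P5@[71:72]
i=73 'b': node 14→13 (via fail)
i=74 'd': node 13→14  emit P5@[73:74]
i=75 'a': node 14→9 (via fail)
i=76 'd': node 9→10
i=77 'd': node 10→11  emit P2@[75:77]
i=78 'c': node 11→12  emit P4@[74:78]

Result: [[1,5],[3,1],[4,3],[4,5],[8,2],[9,4],[14,0],[15,1],[16,3],[16,5],[18,5],[21,1],[22,3],[22,5],[24,0],[27,1],[28,3],[28,5],[34,5],[36,1],[37,3],[37,5],[39,1],[42,0],[47,1],[48,3],[48,5],[53,5],[56,2],[57,4],[59,1],[60,3],[60,5],[62,0],[63,1],[64,3],[64,5],[72,5],[74,5],[77,2],[78,4]]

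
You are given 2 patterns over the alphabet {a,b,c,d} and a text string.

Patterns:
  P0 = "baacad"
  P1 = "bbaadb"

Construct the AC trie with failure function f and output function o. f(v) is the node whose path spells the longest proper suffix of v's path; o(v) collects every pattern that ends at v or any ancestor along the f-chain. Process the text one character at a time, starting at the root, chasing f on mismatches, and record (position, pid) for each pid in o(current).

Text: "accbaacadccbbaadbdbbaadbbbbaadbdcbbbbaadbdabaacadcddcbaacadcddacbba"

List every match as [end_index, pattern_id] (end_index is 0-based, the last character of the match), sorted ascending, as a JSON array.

Build automaton:
Trie nodes:
  n0 'ε': b→1
  n1 'b': a→2 b→7
  n2 'ba': a→3
  n3 'baa': c→4
  n4 'baac': a→5
  n5 'baaca': d→6
  n6 'baacad': ·  [P0 ends]
  n7 'bb': a→8
  n8 'bba': a→9
  n9 'bbaa': d→10
  n10 'bbaad': b→11
  n11 'bbaadb': ·  [P1 ends]

Failure links (BFS by depth):
  fail(1) 'b': from fail(0)=0 chase 'b': 0 ⇒ 0;  out=∅∪out(0)=∅
  fail(2) 'ba': from fail(1)=0 chase 'a': 0 ⇒ 0;  out=∅∪out(0)=∅
  fail(7) 'bb': from fail(1)=0 chase 'b': 0 ⇒ 1;  out=∅∪out(1)=∅
  fail(3) 'baa': from fail(2)=0 chase 'a': 0 ⇒ 0;  out=∅∪out(0)=∅
  fail(8) 'bba': from fail(7)=1 chase 'a': 1 ⇒ 2;  out=∅∪out(2)=∅
  fail(4) 'baac': from fail(3)=0 chase 'c': 0 ⇒ 0;  out=∅∪out(0)=∅
  fail(9) 'bbaa': from fail(8)=2 chase 'a': 2 ⇒ 3;  out=∅∪out(3)=∅
  fail(5) 'baaca': from fail(4)=0 chase 'a': 0 ⇒ 0;  out=∅∪out(0)=∅
  fail(10) 'bbaad': from fail(9)=3 chase 'd': 3→0 ⇒ 0;  out=∅∪out(0)=∅
  fail(6) 'baacad': from fail(5)=0 chase 'd': 0 ⇒ 0;  out={0}∪out(0)={0}
  fail(11) 'bbaadb': from fail(10)=0 chase 'b': 0 ⇒ 1;  out={1}∪out(1)={1}

Scan:
pos 0 'a': at 0
pos 1 'c': at 0
pos 2 'c': at 0
pos 3 'b': at 1
pos 4 'a': at 2
pos 5 'a': at 3
pos 6 'c': at 4
pos 7 'a': at 5
pos 8 'd': at 6  ** P0@[3:8]
pos 9 'c': at 0 (via fail)
pos 10 'c': at 0
pos 11 'b': at 1
pos 12 'b': at 7
pos 13 'a': at 8
pos 14 'a': at 9
pos 15 'd': at 10
pos 16 'b': at 11  ** P1@[11:16]
pos 17 'd': at 0 (via fail)
pos 18 'b': at 1
pos 19 'b': at 7
pos 20 'a': at 8
pos 21 'a': at 9
pos 22 'd': at 10
pos 23 'b': at 11  ** P1@[18:23]
pos 24 'b': at 7 (via fail)
pos 25 'b': at 7 (via fail)
pos 26 'b': at 7 (via fail)
pos 27 'a': at 8
pos 28 'a': at 9
pos 29 'd': at 10
pos 30 'b': at 11  ** P1@[25:30]
pos 31 'd': at 0 (via fail)
pos 32 'c': at 0
pos 33 'b': at 1
pos 34 'b': at 7
pos 35 'b': at 7 (via fail)
pos 36 'b': at 7 (via fail)
pos 37 'a': at 8
pos 38 'a': at 9
pos 39 'd': at 10
pos 40 'b': at 11  ** P1@[35:40]
pos 41 'd': at 0 (via fail)
pos 42 'a': at 0
pos 43 'b': at 1
pos 44 'a': at 2
pos 45 'a': at 3
pos 46 'c': at 4
pos 47 'a': at 5
pos 48 'd': at 6  ** P0@[43:48]
pos 49 'c': at 0 (via fail)
pos 50 'd': at 0
pos 51 'd': at 0
pos 52 'c': at 0
pos 53 'b': at 1
pos 54 'a': at 2
pos 55 'a': at 3
pos 56 'c': at 4
pos 57 'a': at 5
pos 58 'd': at 6  ** P0@[53:58]
pos 59 'c': at 0 (via fail)
pos 60 'd': at 0
pos 61 'd': at 0
pos 62 'a': at 0
pos 63 'c': at 0
pos 64 'b': at 1
pos 65 'b': at 7
pos 66 'a': at 8

Result: [[8,0],[16,1],[23,1],[30,1],[40,1],[48,0],[58,0]]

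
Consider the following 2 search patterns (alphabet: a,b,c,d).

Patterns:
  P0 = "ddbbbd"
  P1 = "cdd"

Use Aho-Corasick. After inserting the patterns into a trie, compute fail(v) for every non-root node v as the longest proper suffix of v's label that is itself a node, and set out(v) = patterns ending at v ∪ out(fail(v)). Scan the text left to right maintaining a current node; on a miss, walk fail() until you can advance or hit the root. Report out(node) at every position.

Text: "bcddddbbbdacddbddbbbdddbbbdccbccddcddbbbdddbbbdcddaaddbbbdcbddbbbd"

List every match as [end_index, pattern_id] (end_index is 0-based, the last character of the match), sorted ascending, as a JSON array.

Build:
Trie (insert patterns):
  n0 'ε': c→7 d→1
  n1 'd': d→2
  n2 'dd': b→3
  n3 'ddb': b→4
  n4 'ddbb': b→5
  n5 'ddbbb': d→6
  n6 'ddbbbd': ·  ←P0
  n7 'c': d→8
  n8 'cd': d→9
  n9 'cdd': ·  ←P1

BFS fail/out derivation:
  fail(1) 'd': from fail(0)=0 chase 'd': 0 ⇒ 0;  out=∅∪out(0)=∅
  fail(7) 'c': from fail(0)=0 chase 'c': 0 ⇒ 0;  out=∅∪out(0)=∅
  fail(2) 'dd': from fail(1)=0 chase 'd': 0 ⇒ 1;  out=∅∪out(1)=∅
  fail(8) 'cd': from fail(7)=0 chase 'd': 0 ⇒ 1;  out=∅∪out(1)=∅
  fail(3) 'ddb': from fail(2)=1 chase 'b': 1→0 ⇒ 0;  out=∅∪out(0)=∅
  fail(9) 'cdd': from fail(8)=1 chase 'd': 1 ⇒ 2;  out={1}∪out(2)={1}
  fail(4) 'ddbb': from fail(3)=0 chase 'b': 0 ⇒ 0;  out=∅∪out(0)=∅
  fail(5) 'ddbbb': from fail(4)=0 chase 'b': 0 ⇒ 0;  out=∅∪out(0)=∅
  fail(6) 'ddbbbd': from fail(5)=0 chase 'd': 0 ⇒ 1;  out={0}∪out(1)={0}

Scan:
i=0 'b': node 0→0
i=1 'c': node 0→7
i=2 'd': node 7→8
i=3 'd': node 8→9  emit P1@[1:3]
i=4 'd': node 9→2 ·f
i=5 'd': node 2→2 ·f
i=6 'b': node 2→3
i=7 'b': node 3→4
i=8 'b': node 4→5
i=9 'd': node 5→6  emit P0@[4:9]
i=10 'a': node 6→0 ·f
i=11 'c': node 0→7
i=12 'd': node 7→8
i=13 'd': node 8→9  emit P1@[11:13]
i=14 'b': node 9→3 ·f
i=15 'd': node 3→1 ·f
i=16 'd': node 1→2
i=17 'b': node 2→3
i=18 'b': node 3→4
i=19 'b': node 4→5
i=20 'd': node 5→6  emit P0@[15:20]
i=21 'd': node 6→2 ·f
i=22 'd': node 2→2 ·f
i=23 'b': node 2→3
i=24 'b': node 3→4
i=25 'b': node 4→5
i=26 'd': node 5→6  emit P0@[21:26]
i=27 'c': node 6→7 ·f
i=28 'c': node 7→7 ·f
i=29 'b': node 7→0 ·f
i=30 'c': node 0→7
i=31 'c': node 7→7 ·f
i=32 'd': node 7→8
i=33 'd': node 8→9  emit P1@[31:33]
i=34 'c': node 9→7 ·f
i=35 'd': node 7→8
i=36 'd': node 8→9  emit P1@[34:36]
i=37 'b': node 9→3 ·f
i=38 'b': node 3→4
i=39 'b': node 4→5
i=40 'd': node 5→6  emit P0@[35:40]
i=41 'd': node 6→2 ·f
i=42 'd': node 2→2 ·f
i=43 'b': node 2→3
i=44 'b': node 3→4
i=45 'b': node 4→5
i=46 'd': node 5→6  emit P0@[41:46]
i=47 'c': node 6→7 ·f
i=48 'd': node 7→8
i=49 'd': node 8→9  emit P1@[47:49]
i=50 'a': node 9→0 ·f
i=51 'a': node 0→0
i=52 'd': node 0→1
i=53 'd': node 1→2
i=54 'b': node 2→3
i=55 'b': node 3→4
i=56 'b': node 4→5
i=57 'd': node 5→6  emit P0@[52:57]
i=58 'c': node 6→7 ·f
i=59 'b': node 7→0 ·f
i=60 'd': node 0→1
i=61 'd': node 1→2
i=62 'b': node 2→3
i=63 'b': node 3→4
i=64 'b': node 4→5
i=65 'd': node 5→6  emit P0@[60:65]

Result: [[3,1],[9,0],[13,1],[20,0],[26,0],[33,1],[36,1],[40,0],[46,0],[49,1],[57,0],[65,0]]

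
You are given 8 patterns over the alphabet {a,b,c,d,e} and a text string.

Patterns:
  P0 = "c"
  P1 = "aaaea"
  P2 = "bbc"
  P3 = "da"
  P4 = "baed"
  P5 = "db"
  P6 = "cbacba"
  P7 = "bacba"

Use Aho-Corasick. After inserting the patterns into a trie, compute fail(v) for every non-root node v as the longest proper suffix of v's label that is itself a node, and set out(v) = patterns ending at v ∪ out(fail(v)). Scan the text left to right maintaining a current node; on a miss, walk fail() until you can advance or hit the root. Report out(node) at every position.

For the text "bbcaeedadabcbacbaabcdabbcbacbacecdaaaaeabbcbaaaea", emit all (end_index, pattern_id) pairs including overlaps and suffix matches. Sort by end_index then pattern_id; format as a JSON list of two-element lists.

Build:
Trie (insert patterns):
  0='ε' goto a→2 b→7 c→1 d→10
  1='c' goto b→16  [P0 ends]
  2='a' goto a→3
  3='aa' goto a→4
  4='aaa' goto e→5
  5='aaae' goto a→6
  6='aaaea' goto ·  [P1 ends]
  7='b' goto a→12 b→8
  8='bb' goto c→9
  9='bbc' goto ·  [P2 ends]
  10='d' goto a→11 b→15
  11='da' goto ·  [P3 ends]
  12='ba' goto c→21 e→13
  13='bae' goto d→14
  14='baed' goto ·  [P4 ends]
  15='db' goto ·  [P5 ends]
  16='cb' goto a→17
  17='cba' goto c→18
  18='cbac' goto b→19
  19='cbacb' goto a→20
  20='cbacba' goto ·  [P6 ends]
  21='bac' goto b→22
  22='bacb' goto a→23
  23='bacba' goto ·  [P7 ends]

Failure links (BFS by depth):
  n1('c'): parent n0 fail=0; on 'c' 0 → fail=0;  out {0}∪∅={0}
  n2('a'): parent n0 fail=0; on 'a' 0 → fail=0;  out ∅∪∅=∅
  n7('b'): parent n0 fail=0; on 'b' 0 → fail=0;  out ∅∪∅=∅
  n10('d'): parent n0 fail=0; on 'd' 0 → fail=0;  out ∅∪∅=∅
  n3('aa'): parent n2 fail=0; on 'a' 0 → fail=2;  out ∅∪∅=∅
  n8('bb'): parent n7 fail=0; on 'b' 0 → fail=7;  out ∅∪∅=∅
  n11('da'): parent n10 fail=0; on 'a' 0 → fail=2;  out {3}∪∅={3}
  n12('ba'): parent n7 fail=0; on 'a' 0 → fail=2;  out ∅∪∅=∅
  n15('db'): parent n10 fail=0; on 'b' 0 → fail=7;  out {5}∪∅={5}
  n16('cb'): parent n1 fail=0; on 'b' 0 → fail=7;  out ∅∪∅=∅
  n4('aaa'): parent n3 fail=2; on 'a' 2 → fail=3;  out ∅∪∅=∅
  n9('bbc'): parent n8 fail=7; on 'c' 7→0 → fail=1;  out {2}∪{0}={0,2}
  n13('bae'): parent n12 fail=2; on 'e' 2→0 → fail=0;  out ∅∪∅=∅
  n17('cba'): parent n16 fail=7; on 'a' 7 → fail=12;  out ∅∪∅=∅
  n21('bac'): parent n12 fail=2; on 'c' 2→0 → fail=1;  out ∅∪{0}={0}
  n5('aaae'): parent n4 fail=3; on 'e' 3→2→0 → fail=0;  out ∅∪∅=∅
  n14('baed'): parent n13 fail=0; on 'd' 0 → fail=10;  out {4}∪∅={4}
  n18('cbac'): parent n17 fail=12; on 'c' 12 → fail=21;  out ∅∪{0}={0}
  n22('bacb'): parent n21 fail=1; on 'b' 1 → fail=16;  out ∅∪∅=∅
  n6('aaaea'): parent n5 fail=0; on 'a' 0 → fail=2;  out {1}∪∅={1}
  n19('cbacb'): parent n18 fail=21; on 'b' 21 → fail=22;  out ∅∪∅=∅
  n23('bacba'): parent n22 fail=16; on 'a' 16 → fail=17;  out {7}∪∅={7}
  n20('cbacba'): parent n19 fail=22; on 'a' 22 → fail=23;  out {6}∪{7}={6,7}

Run:
pos 0 'b': at 7
pos 1 'b': at 8
pos 2 'c': at 9  ** P0@[2:2],P2@[0:2]
pos 3 'a': at 2 ·f
pos 4 'e': at 0 ·f
pos 5 'e': at 0
pos 6 'd': at 10
pos 7 'a': at 11  ** P3@[6:7]
pos 8 'd': at 10 ·f
pos 9 'a': at 11  ** P3@[8:9]
pos 10 'b': at 7 ·f
pos 11 'c': at 1 ·f  ** P0@[11:11]
pos 12 'b': at 16
pos 13 'a': at 17
pos 14 'c': at 18  ** P0@[14:14]
pos 15 'b': at 19
pos 16 'a': at 20  ** P6@[11:16],P7@[12:16]
pos 17 'a': at 3 ·f
pos 18 'b': at 7 ·f
pos 19 'c': at 1 ·f  ** P0@[19:19]
pos 20 'd': at 10 ·f
pos 21 'a': at 11  ** P3@[20:21]
pos 22 'b': at 7 ·f
pos 23 'b': at 8
pos 24 'c': at 9  ** P0@[24:24],P2@[22:24]
pos 25 'b': at 16 ·f
pos 26 'a': at 17
pos 27 'c': at 18  ** P0@[27:27]
pos 28 'b': at 19
pos 29 'a': at 20  ** P6@[24:29],P7@[25:29]
pos 30 'c': at 18 ·f  ** P0@[30:30]
pos 31 'e': at 0 ·f
pos 32 'c': at 1  ** P0@[32:32]
pos 33 'd': at 10 ·f
pos 34 'a': at 11  ** P3@[33:34]
pos 35 'a': at 3 ·f
pos 36 'a': at 4
pos 37 'a': at 4 ·f
pos 38 'e': at 5
pos 39 'a': at 6  ** P1@[35:39]
pos 40 'b': at 7 ·f
pos 41 'b': at 8
pos 42 'c': at 9  ** P0@[42:42],P2@[40:42]
pos 43 'b': at 16 ·f
pos 44 'a': at 17
pos 45 'a': at 3 ·f
pos 46 'a': at 4
pos 47 'e': at 5
pos 48 'a': at 6  ** P1@[44:48]

All matches (sorted): [[2,0],[2,2],[7,3],[9,3],[11,0],[14,0],[16,6],[16,7],[19,0],[21,3],[24,0],[24,2],[27,0],[29,6],[29,7],[30,0],[32,0],[34,3],[39,1],[42,0],[42,2],[48,1]]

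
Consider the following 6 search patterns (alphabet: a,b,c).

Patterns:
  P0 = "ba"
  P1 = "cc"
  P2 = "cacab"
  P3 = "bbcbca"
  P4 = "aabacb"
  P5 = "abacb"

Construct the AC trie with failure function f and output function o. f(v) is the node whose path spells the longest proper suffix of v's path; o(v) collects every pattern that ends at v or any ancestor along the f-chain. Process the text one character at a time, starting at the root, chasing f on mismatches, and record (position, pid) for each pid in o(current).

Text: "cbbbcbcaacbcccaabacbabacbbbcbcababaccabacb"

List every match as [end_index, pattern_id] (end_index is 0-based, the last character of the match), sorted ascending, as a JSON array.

Build automaton:
Trie nodes:
  n0 'ε': a→14 b→1 c→3
  n1 'b': a→2 b→9
  n2 'ba': ·  ←P0
  n3 'c': a→5 c→4
  n4 'cc': ·  ←P1
  n5 'ca': c→6
  n6 'cac': a→7
  n7 'caca': b→8
  n8 'cacab': ·  ←P2
  n9 'bb': c→10
  n10 'bbc': b→11
  n11 'bbcb': c→12
  n12 'bbcbc': a→13
  n13 'bbcbca': ·  ←P3
  n14 'a': a→15 b→20
  n15 'aa': b→16
  n16 'aab': a→17
  n17 'aaba': c→18
  n18 'aabac': b→19
  n19 'aabacb': ·  ←P4
  n20 'ab': a→21
  n21 'aba': c→22
  n22 'abac': b→23
  n23 'abacb': ·  ←P5

BFS fail/out derivation:
  n1('b'): parent n0 fail=0; on 'b' 0 → fail=0;  out ∅∪∅=∅
  n3('c'): parent n0 fail=0; on 'c' 0 → fail=0;  out ∅∪∅=∅
  n14('a'): parent n0 fail=0; on 'a' 0 → fail=0;  out ∅∪∅=∅
  n2('ba'): parent n1 fail=0; on 'a' 0 → fail=14;  out {0}∪∅={0}
  n4('cc'): parent n3 fail=0; on 'c' 0 → fail=3;  out {1}∪∅={1}
  n5('ca'): parent n3 fail=0; on 'a' 0 → fail=14;  out ∅∪∅=∅
  n9('bb'): parent n1 fail=0; on 'b' 0 → fail=1;  out ∅∪∅=∅
  n15('aa'): parent n14 fail=0; on 'a' 0 → fail=14;  out ∅∪∅=∅
  n20('ab'): parent n14 fail=0; on 'b' 0 → fail=1;  out ∅∪∅=∅
  n6('cac'): parent n5 fail=14; on 'c' 14→0 → fail=3;  out ∅∪∅=∅
  n10('bbc'): parent n9 fail=1; on 'c' 1→0 → fail=3;  out ∅∪∅=∅
  n16('aab'): parent n15 fail=14; on 'b' 14 → fail=20;  out ∅∪∅=∅
  n21('aba'): parent n20 fail=1; on 'a' 1 → fail=2;  out ∅∪{0}={0}
  n7('caca'): parent n6 fail=3; on 'a' 3 → fail=5;  out ∅∪∅=∅
  n11('bbcb'): parent n10 fail=3; on 'b' 3→0 → fail=1;  out ∅∪∅=∅
  n17('aaba'): parent n16 fail=20; on 'a' 20 → fail=21;  out ∅∪{0}={0}
  n22('abac'): parent n21 fail=2; on 'c' 2→14→0 → fail=3;  out ∅∪∅=∅
  n8('cacab'): parent n7 fail=5; on 'b' 5→14 → fail=20;  out {2}∪∅={2}
  n12('bbcbc'): parent n11 fail=1; on 'c' 1→0 → fail=3;  out ∅∪∅=∅
  n18('aabac'): parent n17 fail=21; on 'c' 21 → fail=22;  out ∅∪∅=∅
  n23('abacb'): parent n22 fail=3; on 'b' 3→0 → fail=1;  out {5}∪∅={5}
  n13('bbcbca'): parent n12 fail=3; on 'a' 3 → fail=5;  out {3}∪∅={3}
  n19('aabacb'): parent n18 fail=22; on 'b' 22 → fail=23;  out {4}∪{5}={4,5}

Scan:
[0] read 'c'  n0⇒n3
[1] read 'b'  n3⇒n1 ·f
[2] read 'b'  n1⇒n9
[3] read 'b'  n9⇒n9 ·f
[4] read 'c'  n9⇒n10
[5] read 'b'  n10⇒n11
[6] read 'c'  n11⇒n12
[7] read 'a'  n12⇒n13  → match P3@[2:7]
[8] read 'a'  n13⇒n15 ·f
[9] read 'c'  n15⇒n3 ·f
[10] read 'b'  n3⇒n1 ·f
[11] read 'c'  n1⇒n3 ·f
[12] read 'c'  n3⇒n4  → match P1@[11:12]
[13] read 'c'  n4⇒n4 ·f  → match P1@[12:13]
[14] read 'a'  n4⇒n5 ·f
[15] read 'a'  n5⇒n15 ·f
[16] read 'b'  n15⇒n16
[17] read 'a'  n16⇒n17  → match P0@[16:17]
[18] read 'c'  n17⇒n18
[19] read 'b'  n18⇒n19  → match P4@[14:19],P5@[15:19]
[20] read 'a'  n19⇒n2 ·f  → match P0@[19:20]
[21] read 'b'  n2⇒n20 ·f
[22] read 'a'  n20⇒n21  → match P0@[21:22]
[23] read 'c'  n21⇒n22
[24] read 'b'  n22⇒n23  → match P5@[20:24]
[25] read 'b'  n23⇒n9 ·f
[26] read 'b'  n9⇒n9 ·f
[27] read 'c'  n9⇒n10
[28] read 'b'  n10⇒n11
[29] read 'c'  n11⇒n12
[30] read 'a'  n12⇒n13  → match P3@[25:30]
[31] read 'b'  n13⇒n20 ·f
[32] read 'a'  n20⇒n21  → match P0@[31:32]
[33] read 'b'  n21⇒n20 ·f
[34] read 'a'  n20⇒n21  → match P0@[33:34]
[35] read 'c'  n21⇒n22
[36] read 'c'  n22⇒n4 ·f  → match P1@[35:36]
[37] read 'a'  n4⇒n5 ·f
[38] read 'b'  n5⇒n20 ·f
[39] read 'a'  n20⇒n21  → match P0@[38:39]
[40] read 'c'  n21⇒n22
[41] read 'b'  n22⇒n23  → match P5@[37:41]

Result: [[7,3],[12,1],[13,1],[17,0],[19,4],[19,5],[20,0],[22,0],[24,5],[30,3],[32,0],[34,0],[36,1],[39,0],[41,5]]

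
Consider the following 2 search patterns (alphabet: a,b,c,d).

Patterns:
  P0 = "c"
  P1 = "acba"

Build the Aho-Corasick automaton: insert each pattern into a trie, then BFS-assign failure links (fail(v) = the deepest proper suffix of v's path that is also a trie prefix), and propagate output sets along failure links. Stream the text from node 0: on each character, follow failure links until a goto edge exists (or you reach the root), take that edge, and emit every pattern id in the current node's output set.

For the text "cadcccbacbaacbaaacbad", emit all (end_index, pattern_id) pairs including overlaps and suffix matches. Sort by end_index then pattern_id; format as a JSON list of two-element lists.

Build:
Trie (insert patterns):
  n0 'ε': a→2 c→1
  n1 'c': ·  ←P0
  n2 'a': c→3
  n3 'ac': b→4
  n4 'acb': a→5
  n5 'acba': ·  ←P1

BFS fail/out derivation:
  fail(1) 'c': from fail(0)=0 chase 'c': 0 ⇒ 0;  out={0}∪out(0)={0}
  fail(2) 'a': from fail(0)=0 chase 'a': 0 ⇒ 0;  out=∅∪out(0)=∅
  fail(3) 'ac': from fail(2)=0 chase 'c': 0 ⇒ 1;  out=∅∪out(1)={0}
  fail(4) 'acb': from fail(3)=1 chase 'b': 1→0 ⇒ 0;  out=∅∪out(0)=∅
  fail(5) 'acba': from fail(4)=0 chase 'a': 0 ⇒ 2;  out={1}∪out(2)={1}

Scan:
[0] read 'c'  n0⇒n1  ** P0@[0:0]
[1] read 'a'  n1⇒n2 (fail-walked)
[2] read 'd'  n2⇒n0 (fail-walked)
[3] read 'c'  n0⇒n1  ** P0@[3:3]
[4] read 'c'  n1⇒n1 (fail-walked)  ** P0@[4:4]
[5] read 'c'  n1⇒n1 (fail-walked)  ** P0@[5:5]
[6] read 'b'  n1⇒n0 (fail-walked)
[7] read 'a'  n0⇒n2
[8] read 'c'  n2⇒n3  ** P0@[8:8]
[9] read 'b'  n3⇒n4
[10] read 'a'  n4⇒n5  ** P1@[7:10]
[11] read 'a'  n5⇒n2 (fail-walked)
[12] read 'c'  n2⇒n3  ** P0@[12:12]
[13] read 'b'  n3⇒n4
[14] read 'a'  n4⇒n5  ** P1@[11:14]
[15] read 'a'  n5⇒n2 (fail-walked)
[16] read 'a'  n2⇒n2 (fail-walked)
[17] read 'c'  n2⇒n3  ** P0@[17:17]
[18] read 'b'  n3⇒n4
[19] read 'a'  n4⇒n5  ** P1@[16:19]
[20] read 'd'  n5⇒n0 (fail-walked)

All matches (sorted): [[0,0],[3,0],[4,0],[5,0],[8,0],[10,1],[12,0],[14,1],[17,0],[19,1]]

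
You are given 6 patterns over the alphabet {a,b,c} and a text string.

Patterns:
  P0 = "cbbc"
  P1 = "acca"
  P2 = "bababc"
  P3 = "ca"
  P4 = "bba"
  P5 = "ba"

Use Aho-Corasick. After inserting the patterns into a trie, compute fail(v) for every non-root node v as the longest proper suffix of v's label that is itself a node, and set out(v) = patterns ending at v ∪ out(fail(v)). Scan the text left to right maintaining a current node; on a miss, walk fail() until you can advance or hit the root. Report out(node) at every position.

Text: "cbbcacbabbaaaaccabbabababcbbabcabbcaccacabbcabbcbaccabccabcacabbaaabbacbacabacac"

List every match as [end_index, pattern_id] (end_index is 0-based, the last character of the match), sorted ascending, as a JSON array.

Construct AC machine:
Trie nodes:
  0='ε' goto a→5 b→9 c→1
  1='c' goto a→15 b→2
  2='cb' goto b→3
  3='cbb' goto c→4
  4='cbbc' goto ·  [P0 ends]
  5='a' goto c→6
  6='ac' goto c→7
  7='acc' goto a→8
  8='acca' goto ·  [P1 ends]
  9='b' goto a→10 b→16
  10='ba' goto b→11  [P5 ends]
  11='bab' goto a→12
  12='baba' goto b→13
  13='babab' goto c→14
  14='bababc' goto ·  [P2 ends]
  15='ca' goto ·  [P3 ends]
  16='bb' goto a→17
  17='bba' goto ·  [P4 ends]

Failure links (BFS by depth):
  fail(1) 'c': from fail(0)=0 chase 'c': 0 ⇒ 0;  out=∅∪out(0)=∅
  fail(5) 'a': from fail(0)=0 chase 'a': 0 ⇒ 0;  out=∅∪out(0)=∅
  fail(9) 'b': from fail(0)=0 chase 'b': 0 ⇒ 0;  out=∅∪out(0)=∅
  fail(2) 'cb': from fail(1)=0 chase 'b': 0 ⇒ 9;  out=∅∪out(9)=∅
  fail(6) 'ac': from fail(5)=0 chase 'c': 0 ⇒ 1;  out=∅∪out(1)=∅
  fail(10) 'ba': from fail(9)=0 chase 'a': 0 ⇒ 5;  out={5}∪out(5)={5}
  fail(15) 'ca': from fail(1)=0 chase 'a': 0 ⇒ 5;  out={3}∪out(5)={3}
  fail(16) 'bb': from fail(9)=0 chase 'b': 0 ⇒ 9;  out=∅∪out(9)=∅
  fail(3) 'cbb': from fail(2)=9 chase 'b': 9 ⇒ 16;  out=∅∪out(16)=∅
  fail(7) 'acc': from fail(6)=1 chase 'c': 1→0 ⇒ 1;  out=∅∪out(1)=∅
  fail(11) 'bab': from fail(10)=5 chase 'b': 5→0 ⇒ 9;  out=∅∪out(9)=∅
  fail(17) 'bba': from fail(16)=9 chase 'a': 9 ⇒ 10;  out={4}∪out(10)={4,5}
  fail(4) 'cbbc': from fail(3)=16 chase 'c': 16→9→0 ⇒ 1;  out={0}∪out(1)={0}
  fail(8) 'acca': from fail(7)=1 chase 'a': 1 ⇒ 15;  out={1}∪out(15)={1,3}
  fail(12) 'baba': from fail(11)=9 chase 'a': 9 ⇒ 10;  out=∅∪out(10)={5}
  fail(13) 'babab': from fail(12)=10 chase 'b': 10 ⇒ 11;  out=∅∪out(11)=∅
  fail(14) 'bababc': from fail(13)=11 chase 'c': 11→9→0 ⇒ 1;  out={2}∪out(1)={2}

Scan:
[0] read 'c'  n0⇒n1
[1] read 'b'  n1⇒n2
[2] read 'b'  n2⇒n3
[3] read 'c'  n3⇒n4  → match P0@[0:3]
[4] read 'a'  n4⇒n15 ·f  → match P3@[3:4]
[5] read 'c'  n15⇒n6 ·f
[6] read 'b'  n6⇒n2 ·f
[7] read 'a'  n2⇒n10 ·f  → match P5@[6:7]
[8] read 'b'  n10⇒n11
[9] read 'b'  n11⇒n16 ·f
[10] read 'a'  n16⇒n17  → match P4@[8:10],P5@[9:10]
[11] read 'a'  n17⇒n5 ·f
[12] read 'a'  n5⇒n5 ·f
[13] read 'a'  n5⇒n5 ·f
[14] read 'c'  n5⇒n6
[15] read 'c'  n6⇒n7
[16] read 'a'  n7⇒n8  → match P1@[13:16],P3@[15:16]
[17] read 'b'  n8⇒n9 ·f
[18] read 'b'  n9⇒n16
[19] read 'a'  n16⇒n17  → match P4@[17:19],P5@[18:19]
[20] read 'b'  n17⇒n11 ·f
[21] read 'a'  n11⇒n12  → match P5@[20:21]
[22] read 'b'  n12⇒n13
[23] read 'a'  n13⇒n12 ·f  → match P5@[22:23]
[24] read 'b'  n12⇒n13
[25] read 'c'  n13⇒n14  → match P2@[20:25]
[26] read 'b'  n14⇒n2 ·f
[27] read 'b'  n2⇒n3
[28] read 'a'  n3⇒n17 ·f  → match P4@[26:28],P5@[27:28]
[29] read 'b'  n17⇒n11 ·f
[30] read 'c'  n11⇒n1 ·f
[31] read 'a'  n1⇒n15  → match P3@[30:31]
[32] read 'b'  n15⇒n9 ·f
[33] read 'b'  n9⇒n16
[34] read 'c'  n16⇒n1 ·f
[35] read 'a'  n1⇒n15  → match P3@[34:35]
[36] read 'c'  n15⇒n6 ·f
[37] read 'c'  n6⇒n7
[38] read 'a'  n7⇒n8  → match P1@[35:38],P3@[37:38]
[39] read 'c'  n8⇒n6 ·f
[40] read 'a'  n6⇒n15 ·f  → match P3@[39:40]
[41] read 'b'  n15⇒n9 ·f
[42] read 'b'  n9⇒n16
[43] read 'c'  n16⇒n1 ·f
[44] read 'a'  n1⇒n15  → match P3@[43:44]
[45] read 'b'  n15⇒n9 ·f
[46] read 'b'  n9⇒n16
[47] read 'c'  n16⇒n1 ·f
[48] read 'b'  n1⇒n2
[49] read 'a'  n2⇒n10 ·f  → match P5@[48:49]
[50] read 'c'  n10⇒n6 ·f
[51] read 'c'  n6⇒n7
[52] read 'a'  n7⇒n8  → match P1@[49:52],P3@[51:52]
[53] read 'b'  n8⇒n9 ·f
[54] read 'c'  n9⇒n1 ·f
[55] read 'c'  n1⇒n1 ·f
[56] read 'a'  n1⇒n15  → match P3@[55:56]
[57] read 'b'  n15⇒n9 ·f
[58] read 'c'  n9⇒n1 ·f
[59] read 'a'  n1⇒n15  → match P3@[58:59]
[60] read 'c'  n15⇒n6 ·f
[61] read 'a'  n6⇒n15 ·f  → match P3@[60:61]
[62] read 'b'  n15⇒n9 ·f
[63] read 'b'  n9⇒n16
[64] read 'a'  n16⇒n17  → match P4@[62:64],P5@[63:64]
[65] read 'a'  n17⇒n5 ·f
[66] read 'a'  n5⇒n5 ·f
[67] read 'b'  n5⇒n9 ·f
[68] read 'b'  n9⇒n16
[69] read 'a'  n16⇒n17  → match P4@[67:69],P5@[68:69]
[70] read 'c'  n17⇒n6 ·f
[71] read 'b'  n6⇒n2 ·f
[72] read 'a'  n2⇒n10 ·f  → match P5@[71:72]
[73] read 'c'  n10⇒n6 ·f
[74] read 'a'  n6⇒n15 ·f  → match P3@[73:74]
[75] read 'b'  n15⇒n9 ·f
[76] read 'a'  n9⇒n10  → match P5@[75:76]
[77] read 'c'  n10⇒n6 ·f
[78] read 'a'  n6⇒n15 ·f  → match P3@[77:78]
[79] read 'c'  n15⇒n6 ·f

Matches: [[3,0],[4,3],[7,5],[10,4],[10,5],[16,1],[16,3],[19,4],[19,5],[21,5],[23,5],[25,2],[28,4],[28,5],[31,3],[35,3],[38,1],[38,3],[40,3],[44,3],[49,5],[52,1],[52,3],[56,3],[59,3],[61,3],[64,4],[64,5],[69,4],[69,5],[72,5],[74,3],[76,5],[78,3]]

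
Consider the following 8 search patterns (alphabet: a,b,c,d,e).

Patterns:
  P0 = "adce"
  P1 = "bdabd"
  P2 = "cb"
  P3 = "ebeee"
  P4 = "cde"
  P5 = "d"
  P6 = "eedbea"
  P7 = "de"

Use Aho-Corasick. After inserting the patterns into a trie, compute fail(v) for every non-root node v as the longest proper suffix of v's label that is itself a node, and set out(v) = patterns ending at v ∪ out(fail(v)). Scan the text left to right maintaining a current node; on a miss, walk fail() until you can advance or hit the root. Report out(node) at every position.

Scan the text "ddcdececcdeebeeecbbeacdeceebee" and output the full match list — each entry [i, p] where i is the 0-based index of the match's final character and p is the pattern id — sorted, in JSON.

Build automaton:
Trie nodes:
  0='ε' goto a→1 b→5 c→10 d→19 e→12
  1='a' goto d→2
  2='ad' goto c→3
  3='adc' goto e→4
  4='adce' goto ·  [P0 ends]
  5='b' goto d→6
  6='bd' goto a→7
  7='bda' goto b→8
  8='bdab' goto d→9
  9='bdabd' goto ·  [P1 ends]
  10='c' goto b→11 d→17
  11='cb' goto ·  [P2 ends]
  12='e' goto b→13 e→20
  13='eb' goto e→14
  14='ebe' goto e→15
  15='ebee' goto e→16
  16='ebeee' goto ·  [P3 ends]
  17='cd' goto e→18
  18='cde' goto ·  [P4 ends]
  19='d' goto e→25  [P5 ends]
  20='ee' goto d→21
  21='eed' goto b→22
  22='eedb' goto e→23
  23='eedbe' goto a→24
  24='eedbea' goto ·  [P6 ends]
  25='de' goto ·  [P7 ends]

BFS fail/out derivation:
  fail(1) 'a': from fail(0)=0 chase 'a': 0 ⇒ 0;  out=∅∪out(0)=∅
  fail(5) 'b': from fail(0)=0 chase 'b': 0 ⇒ 0;  out=∅∪out(0)=∅
  fail(10) 'c': from fail(0)=0 chase 'c': 0 ⇒ 0;  out=∅∪out(0)=∅
  fail(12) 'e': from fail(0)=0 chase 'e': 0 ⇒ 0;  out=∅∪out(0)=∅
  fail(19) 'd': from fail(0)=0 chase 'd': 0 ⇒ 0;  out={5}∪out(0)={5}
  fail(2) 'ad': from fail(1)=0 chase 'd': 0 ⇒ 19;  out=∅∪out(19)={5}
  fail(6) 'bd': from fail(5)=0 chase 'd': 0 ⇒ 19;  out=∅∪out(19)={5}
  fail(11) 'cb': from fail(10)=0 chase 'b': 0 ⇒ 5;  out={2}∪out(5)={2}
  fail(13) 'eb': from fail(12)=0 chase 'b': 0 ⇒ 5;  out=∅∪out(5)=∅
  fail(17) 'cd': from fail(10)=0 chase 'd': 0 ⇒ 19;  out=∅∪out(19)={5}
  fail(20) 'ee': from fail(12)=0 chase 'e': 0 ⇒ 12;  out=∅∪out(12)=∅
  fail(25) 'de': from fail(19)=0 chase 'e': 0 ⇒ 12;  out={7}∪out(12)={7}
  fail(3) 'adc': from fail(2)=19 chase 'c': 19→0 ⇒ 10;  out=∅∪out(10)=∅
  fail(7) 'bda': from fail(6)=19 chase 'a': 19→0 ⇒ 1;  out=∅∪out(1)=∅
  fail(14) 'ebe': from fail(13)=5 chase 'e': 5→0 ⇒ 12;  out=∅∪out(12)=∅
  fail(18) 'cde': from fail(17)=19 chase 'e': 19 ⇒ 25;  out={4}∪out(25)={4,7}
  fail(21) 'eed': from fail(20)=12 chase 'd': 12→0 ⇒ 19;  out=∅∪out(19)={5}
  fail(4) 'adce': from fail(3)=10 chase 'e': 10→0 ⇒ 12;  out={0}∪out(12)={0}
  fail(8) 'bdab': from fail(7)=1 chase 'b': 1→0 ⇒ 5;  out=∅∪out(5)=∅
  fail(15) 'ebee': from fail(14)=12 chase 'e': 12 ⇒ 20;  out=∅∪out(20)=∅
  fail(22) 'eedb': from fail(21)=19 chase 'b': 19→0 ⇒ 5;  out=∅∪out(5)=∅
  fail(9) 'bdabd': from fail(8)=5 chase 'd': 5 ⇒ 6;  out={1}∪out(6)={1,5}
  fail(16) 'ebeee': from fail(15)=20 chase 'e': 20→12 ⇒ 20;  out={3}∪out(20)={3}
  fail(23) 'eedbe': from fail(22)=5 chase 'e': 5→0 ⇒ 12;  out=∅∪out(12)=∅
  fail(24) 'eedbea': from fail(23)=12 chase 'a': 12→0 ⇒ 1;  out={6}∪out(1)={6}

Run:
i=0 'd': node 0→19  → match P5@[0:0]
i=1 'd': node 19→19 (via fail)  → match P5@[1:1]
i=2 'c': node 19→10 (via fail)
i=3 'd': node 10→17  → match P5@[3:3]
i=4 'e': node 17→18  → match P4@[2:4],P7@[3:4]
i=5 'c': node 18→10 (via fail)
i=6 'e': node 10→12 (via fail)
i=7 'c': node 12→10 (via fail)
i=8 'c': node 10→10 (via fail)
i=9 'd': node 10→17  → match P5@[9:9]
i=10 'e': node 17→18  → match P4@[8:10],P7@[9:10]
i=11 'e': node 18→20 (via fail)
i=12 'b': node 20→13 (via fail)
i=13 'e': node 13→14
i=14 'e': node 14→15
i=15 'e': node 15→16  → match P3@[11:15]
i=16 'c': node 16→10 (via fail)
i=17 'b': node 10→11  → match P2@[16:17]
i=18 'b': node 11→5 (via fail)
i=19 'e': node 5→12 (via fail)
i=20 'a': node 12→1 (via fail)
i=21 'c': node 1→10 (via fail)
i=22 'd': node 10→17  → match P5@[22:22]
i=23 'e': node 17→18  → match P4@[21:23],P7@[22:23]
i=24 'c': node 18→10 (via fail)
i=25 'e': node 10→12 (via fail)
i=26 'e': node 12→20
i=27 'b': node 20→13 (via fail)
i=28 'e': node 13→14
i=29 'e': node 14→15

All matches (sorted): [[0,5],[1,5],[3,5],[4,4],[4,7],[9,5],[10,4],[10,7],[15,3],[17,2],[22,5],[23,4],[23,7]]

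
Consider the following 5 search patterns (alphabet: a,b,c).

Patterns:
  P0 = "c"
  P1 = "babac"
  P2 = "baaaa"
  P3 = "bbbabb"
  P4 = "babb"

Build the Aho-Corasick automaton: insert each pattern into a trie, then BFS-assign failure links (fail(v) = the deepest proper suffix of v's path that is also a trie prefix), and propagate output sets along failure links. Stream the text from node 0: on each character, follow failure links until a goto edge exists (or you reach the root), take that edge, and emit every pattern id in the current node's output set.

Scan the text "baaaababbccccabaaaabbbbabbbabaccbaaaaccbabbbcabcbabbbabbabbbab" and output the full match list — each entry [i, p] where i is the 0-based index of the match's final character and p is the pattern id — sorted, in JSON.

Build:
Trie (insert patterns):
  n0 'ε': b→2 c→1
  n1 'c': ·  [P0 ends]
  n2 'b': a→3 b→10
  n3 'ba': a→7 b→4
  n4 'bab': a→5 b→15
  n5 'baba': c→6
  n6 'babac': ·  [P1 ends]
  n7 'baa': a→8
  n8 'baaa': a→9
  n9 'baaaa': ·  [P2 ends]
  n10 'bb': b→11
  n11 'bbb': a→12
  n12 'bbba': b→13
  n13 'bbbab': b→14
  n14 'bbbabb': ·  [P3 ends]
  n15 'babb': ·  [P4 ends]

BFS fail/out derivation:
  fail(1) 'c': from fail(0)=0 chase 'c': 0 ⇒ 0;  out={0}∪out(0)={0}
  fail(2) 'b': from fail(0)=0 chase 'b': 0 ⇒ 0;  out=∅∪out(0)=∅
  fail(3) 'ba': from fail(2)=0 chase 'a': 0 ⇒ 0;  out=∅∪out(0)=∅
  fail(10) 'bb': from fail(2)=0 chase 'b': 0 ⇒ 2;  out=∅∪out(2)=∅
  fail(4) 'bab': from fail(3)=0 chase 'b': 0 ⇒ 2;  out=∅∪out(2)=∅
  fail(7) 'baa': from fail(3)=0 chase 'a': 0 ⇒ 0;  out=∅∪out(0)=∅
  fail(11) 'bbb': from fail(10)=2 chase 'b': 2 ⇒ 10;  out=∅∪out(10)=∅
  fail(5) 'baba': from fail(4)=2 chase 'a': 2 ⇒ 3;  out=∅∪out(3)=∅
  fail(8) 'baaa': from fail(7)=0 chase 'a': 0 ⇒ 0;  out=∅∪out(0)=∅
  fail(12) 'bbba': from fail(11)=10 chase 'a': 10→2 ⇒ 3;  out=∅∪out(3)=∅
  fail(15) 'babb': from fail(4)=2 chase 'b': 2 ⇒ 10;  out={4}∪out(10)={4}
  fail(6) 'babac': from fail(5)=3 chase 'c': 3→0 ⇒ 1;  out={1}∪out(1)={0,1}
  fail(9) 'baaaa': from fail(8)=0 chase 'a': 0 ⇒ 0;  out={2}∪out(0)={2}
  fail(13) 'bbbab': from fail(12)=3 chase 'b': 3 ⇒ 4;  out=∅∪out(4)=∅
  fail(14) 'bbbabb': from fail(13)=4 chase 'b': 4 ⇒ 15;  out={3}∪out(15)={3,4}

Run:
pos 0 'b': at 2
pos 1 'a': at 3
pos 2 'a': at 7
pos 3 'a': at 8
pos 4 'a': at 9  → match P2@[0:4]
pos 5 'b': at 2 (via fail)
pos 6 'a': at 3
pos 7 'b': at 4
pos 8 'b': at 15  → match P4@[5:8]
pos 9 'c': at 1 (via fail)  → match P0@[9:9]
pos 10 'c': at 1 (via fail)  → match P0@[10:10]
pos 11 'c': at 1 (via fail)  → match P0@[11:11]
pos 12 'c': at 1 (via fail)  → match P0@[12:12]
pos 13 'a': at 0 (via fail)
pos 14 'b': at 2
pos 15 'a': at 3
pos 16 'a': at 7
pos 17 'a': at 8
pos 18 'a': at 9  → match P2@[14:18]
pos 19 'b': at 2 (via fail)
pos 20 'b': at 10
pos 21 'b': at 11
pos 22 'b': at 11 (via fail)
pos 23 'a': at 12
pos 24 'b': at 13
pos 25 'b': at 14  → match P3@[20:25],P4@[22:25]
pos 26 'b': at 11 (via fail)
pos 27 'a': at 12
pos 28 'b': at 13
pos 29 'a': at 5 (via fail)
pos 30 'c': at 6  → match P0@[30:30],P1@[26:30]
pos 31 'c': at 1 (via fail)  → match P0@[31:31]
pos 32 'b': at 2 (via fail)
pos 33 'a': at 3
pos 34 'a': at 7
pos 35 'a': at 8
pos 36 'a': at 9  → match P2@[32:36]
pos 37 'c': at 1 (via fail)  → match P0@[37:37]
pos 38 'c': at 1 (via fail)  → match P0@[38:38]
pos 39 'b': at 2 (via fail)
pos 40 'a': at 3
pos 41 'b': at 4
pos 42 'b': at 15  → match P4@[39:42]
pos 43 'b': at 11 (via fail)
pos 44 'c': at 1 (via fail)  → match P0@[44:44]
pos 45 'a': at 0 (via fail)
pos 46 'b': at 2
pos 47 'c': at 1 (via fail)  → match P0@[47:47]
pos 48 'b': at 2 (via fail)
pos 49 'a': at 3
pos 50 'b': at 4
pos 51 'b': at 15  → match P4@[48:51]
pos 52 'b': at 11 (via fail)
pos 53 'a': at 12
pos 54 'b': at 13
pos 55 'b': at 14  → match P3@[50:55],P4@[52:55]
pos 56 'a': at 3 (via fail)
pos 57 'b': at 4
pos 58 'b': at 15  → match P4@[55:58]
pos 59 'b': at 11 (via fail)
pos 60 'a': at 12
pos 61 'b': at 13

Matches: [[4,2],[8,4],[9,0],[10,0],[11,0],[12,0],[18,2],[25,3],[25,4],[30,0],[30,1],[31,0],[36,2],[37,0],[38,0],[42,4],[44,0],[47,0],[51,4],[55,3],[55,4],[58,4]]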